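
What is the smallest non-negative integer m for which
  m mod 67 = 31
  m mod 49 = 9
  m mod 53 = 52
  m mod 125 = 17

The moduli are pairwise coprime; N = 67·49·53·125 = 21749875.
N/67 = 324625; 324625 ≡ 10 (mod 67); 10·47 ≡ 1, so inverse 47.
N/49 = 443875; 443875 ≡ 33 (mod 49); 33·3 ≡ 1, so inverse 3.
N/53 = 410375; 410375 ≡ 49 (mod 53); 49·13 ≡ 1, so inverse 13.
N/125 = 173999; 173999 ≡ 124 (mod 125); 124·124 ≡ 1, so inverse 124.
m ≡ 31·324625·47 + 9·443875·3 + 52·410375·13 + 17·173999·124 = 1129166642.
1129166642 mod 21749875 = 19923017.

19923017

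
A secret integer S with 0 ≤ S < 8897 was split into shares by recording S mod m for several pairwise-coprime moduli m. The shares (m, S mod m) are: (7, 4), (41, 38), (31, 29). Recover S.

1145

The moduli are pairwise coprime; N = 7·41·31 = 8897.
N/7 = 1271; 1271 ≡ 4 (mod 7); 4·2 ≡ 1, so inverse 2.
N/41 = 217; 217 ≡ 12 (mod 41); 12·24 ≡ 1, so inverse 24.
N/31 = 287; 287 ≡ 8 (mod 31); 8·4 ≡ 1, so inverse 4.
S ≡ 4·1271·2 + 38·217·24 + 29·287·4 = 241364.
241364 mod 8897 = 1145.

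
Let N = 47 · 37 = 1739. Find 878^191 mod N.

Mod 47: 878 ≡ 32; by Fermat, exponent reduces to 191 mod 46 = 7; 32^7 ≡ 7 (mod 47).
Mod 37: 878 ≡ 27; by Fermat, exponent reduces to 191 mod 36 = 11; 27^11 ≡ 11 (mod 37).
Combine by CRT: x ≡ 7 (mod 47), x ≡ 11 (mod 37) ⇒ x ≡ 1417 (mod 1739).

1417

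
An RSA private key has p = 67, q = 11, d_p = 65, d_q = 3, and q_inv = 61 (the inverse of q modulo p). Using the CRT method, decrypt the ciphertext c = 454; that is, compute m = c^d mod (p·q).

192

m₁ = c^(d_p) mod p: c ≡ 52 (mod 67), and 52^65 mod 67 = 58.
m₂ = c^(d_q) mod q: c ≡ 3 (mod 11), and 3^3 mod 11 = 5.
h = q_inv·(m₁ − m₂) mod p = 61·(58 − 5) mod 67 = 17.
m = m₂ + h·q = 5 + 17·11 = 192.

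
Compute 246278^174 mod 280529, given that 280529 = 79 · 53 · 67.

Mod 79: 246278 ≡ 35; by Fermat, exponent reduces to 174 mod 78 = 18; 35^18 ≡ 52 (mod 79).
Mod 53: 246278 ≡ 40; by Fermat, exponent reduces to 174 mod 52 = 18; 40^18 ≡ 28 (mod 53).
Mod 67: 246278 ≡ 53; by Fermat, exponent reduces to 174 mod 66 = 42; 53^42 ≡ 40 (mod 67).
Combine by CRT: x ≡ 52 (mod 79), x ≡ 28 (mod 53), x ≡ 40 (mod 67) ⇒ x ≡ 158763 (mod 280529).

158763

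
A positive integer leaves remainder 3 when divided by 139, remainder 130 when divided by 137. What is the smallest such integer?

18351

From k ≡ 3 (mod 139) write k = 3 + 139t. Substituting into k ≡ 130 (mod 137) gives 139t ≡ 127 (mod 137), and since 2⁻¹ ≡ 69 (mod 137), t ≡ 132. Hence k ≡ 3 + 139·132 = 18351 (mod 19043).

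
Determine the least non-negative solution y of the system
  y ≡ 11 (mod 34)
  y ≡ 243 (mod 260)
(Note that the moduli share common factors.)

2323

gcd(34, 260) = 2 and 2 | (243 − 11), so the pair is consistent; merging gives y ≡ 2323 (mod 4420), where 4420 = lcm(34, 260).
The solution is unique modulo lcm(34, 260) = 4420.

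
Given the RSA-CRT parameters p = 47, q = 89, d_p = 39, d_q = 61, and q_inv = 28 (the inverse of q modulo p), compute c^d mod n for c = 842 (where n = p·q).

m₁ = c^(d_p) mod p: c ≡ 43 (mod 47), and 43^39 mod 47 = 5.
m₂ = c^(d_q) mod q: c ≡ 41 (mod 89), and 41^61 mod 89 = 24.
h = q_inv·(m₁ − m₂) mod p = 28·(5 − 24) mod 47 = 32.
m = m₂ + h·q = 24 + 32·89 = 2872.

2872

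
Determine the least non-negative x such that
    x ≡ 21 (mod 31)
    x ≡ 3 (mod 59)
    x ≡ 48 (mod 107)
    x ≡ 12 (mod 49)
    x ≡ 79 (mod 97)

Combine the congruences pairwise.
From x ≡ 21 (mod 31) write x = 21 + 31t. Substituting into x ≡ 3 (mod 59) gives 31t ≡ 41 (mod 59), and since 31⁻¹ ≡ 40 (mod 59), t ≡ 47. Hence x ≡ 21 + 31·47 = 1478 (mod 1829).
From x ≡ 1478 (mod 1829) write x = 1478 + 1829t. Substituting into x ≡ 48 (mod 107) gives 1829t ≡ 68 (mod 107), and since 10⁻¹ ≡ 75 (mod 107), t ≡ 71. Hence x ≡ 1478 + 1829·71 = 131337 (mod 195703).
From x ≡ 131337 (mod 195703) write x = 131337 + 195703t. Substituting into x ≡ 12 (mod 49) gives 195703t ≡ 44 (mod 49), and since 46⁻¹ ≡ 16 (mod 49), t ≡ 18. Hence x ≡ 131337 + 195703·18 = 3653991 (mod 9589447).
From x ≡ 3653991 (mod 9589447) write x = 3653991 + 9589447t. Substituting into x ≡ 79 (mod 97) gives 9589447t ≡ 78 (mod 97), and since 27⁻¹ ≡ 18 (mod 97), t ≡ 46. Hence x ≡ 3653991 + 9589447·46 = 444768553 (mod 930176359).

444768553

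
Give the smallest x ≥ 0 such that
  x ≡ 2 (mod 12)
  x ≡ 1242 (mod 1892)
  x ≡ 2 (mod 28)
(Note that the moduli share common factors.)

gcd(12, 1892) = 4 and 4 | (1242 − 2), so the pair is consistent; merging gives x ≡ 3134 (mod 5676), where 5676 = lcm(12, 1892).
gcd(5676, 28) = 4 and 4 | (2 − 3134), so the pair is consistent; merging gives x ≡ 20162 (mod 39732), where 39732 = lcm(5676, 28).
The solution is unique modulo lcm(12, 1892, 28) = 39732.

20162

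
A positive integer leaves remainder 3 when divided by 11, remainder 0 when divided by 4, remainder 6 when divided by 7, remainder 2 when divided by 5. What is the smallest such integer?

The moduli are pairwise coprime; N = 11·4·7·5 = 1540.
N/11 = 140; 140 ≡ 8 (mod 11); 8·7 ≡ 1, so inverse 7.
N/4 = 385; 385 ≡ 1 (mod 4), inverse 1.
N/7 = 220; 220 ≡ 3 (mod 7); 3·5 ≡ 1, so inverse 5.
N/5 = 308; 308 ≡ 3 (mod 5); 3·2 ≡ 1, so inverse 2.
x ≡ 3·140·7 + 0·385·1 + 6·220·5 + 2·308·2 = 10772.
10772 mod 1540 = 1532.

1532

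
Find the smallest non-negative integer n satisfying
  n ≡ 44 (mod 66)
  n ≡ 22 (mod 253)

gcd(66, 253) = 11 and 11 | (22 − 44), so the pair is consistent; merging gives n ≡ 1034 (mod 1518), where 1518 = lcm(66, 253).
The solution is unique modulo lcm(66, 253) = 1518.

1034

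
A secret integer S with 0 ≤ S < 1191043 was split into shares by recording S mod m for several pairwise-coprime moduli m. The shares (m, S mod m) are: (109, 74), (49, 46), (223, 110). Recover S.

261020

Combine the congruences pairwise.
From S ≡ 74 (mod 109) write S = 74 + 109t. Substituting into S ≡ 46 (mod 49) gives 109t ≡ 21 (mod 49), and since 11⁻¹ ≡ 9 (mod 49), t ≡ 42. Hence S ≡ 74 + 109·42 = 4652 (mod 5341).
From S ≡ 4652 (mod 5341) write S = 4652 + 5341t. Substituting into S ≡ 110 (mod 223) gives 5341t ≡ 141 (mod 223), and since 212⁻¹ ≡ 81 (mod 223), t ≡ 48. Hence S ≡ 4652 + 5341·48 = 261020 (mod 1191043).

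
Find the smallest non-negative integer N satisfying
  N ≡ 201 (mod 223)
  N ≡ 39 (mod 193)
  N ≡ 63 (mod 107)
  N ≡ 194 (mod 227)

987046815

From N ≡ 201 (mod 223) write N = 201 + 223t. Substituting into N ≡ 39 (mod 193) gives 223t ≡ 31 (mod 193), and since 30⁻¹ ≡ 148 (mod 193), t ≡ 149. Hence N ≡ 201 + 223·149 = 33428 (mod 43039).
From N ≡ 33428 (mod 43039) write N = 33428 + 43039t. Substituting into N ≡ 63 (mod 107) gives 43039t ≡ 19 (mod 107), and since 25⁻¹ ≡ 30 (mod 107), t ≡ 35. Hence N ≡ 33428 + 43039·35 = 1539793 (mod 4605173).
From N ≡ 1539793 (mod 4605173) write N = 1539793 + 4605173t. Substituting into N ≡ 194 (mod 227) gives 4605173t ≡ 142 (mod 227), and since 24⁻¹ ≡ 123 (mod 227), t ≡ 214. Hence N ≡ 1539793 + 4605173·214 = 987046815 (mod 1045374271).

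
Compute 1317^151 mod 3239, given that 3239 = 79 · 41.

Mod 79: 1317 ≡ 53; by Fermat, exponent reduces to 151 mod 78 = 73; 53^73 ≡ 6 (mod 79).
Mod 41: 1317 ≡ 5; by Fermat, exponent reduces to 151 mod 40 = 31; 5^31 ≡ 36 (mod 41).
Combine by CRT: x ≡ 6 (mod 79), x ≡ 36 (mod 41) ⇒ x ≡ 2455 (mod 3239).

2455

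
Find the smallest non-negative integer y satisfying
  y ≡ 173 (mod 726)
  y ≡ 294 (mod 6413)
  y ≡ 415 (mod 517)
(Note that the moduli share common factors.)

gcd(726, 6413) = 121 and 121 | (294 − 173), so the pair is consistent; merging gives y ≡ 6707 (mod 38478), where 38478 = lcm(726, 6413).
gcd(38478, 517) = 11 and 11 | (415 − 6707), so the pair is consistent; merging gives y ≡ 353009 (mod 1808466), where 1808466 = lcm(38478, 517).
The solution is unique modulo lcm(726, 6413, 517) = 1808466.

353009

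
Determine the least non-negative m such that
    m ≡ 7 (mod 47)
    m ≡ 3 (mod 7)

From m ≡ 7 (mod 47) write m = 7 + 47t. Substituting into m ≡ 3 (mod 7) gives 47t ≡ 3 (mod 7), and since 5⁻¹ ≡ 3 (mod 7), t ≡ 2. Hence m ≡ 7 + 47·2 = 101 (mod 329).

101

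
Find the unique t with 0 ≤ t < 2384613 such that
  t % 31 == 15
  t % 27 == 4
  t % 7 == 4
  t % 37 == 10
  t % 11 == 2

1947838

From t ≡ 15 (mod 31) write t = 15 + 31s. Substituting into t ≡ 4 (mod 27) gives 31s ≡ 16 (mod 27), and since 4⁻¹ ≡ 7 (mod 27), s ≡ 4. Hence t ≡ 15 + 31·4 = 139 (mod 837).
From t ≡ 139 (mod 837) write t = 139 + 837s. Substituting into t ≡ 4 (mod 7) gives 837s ≡ 5 (mod 7), and since 4⁻¹ ≡ 2 (mod 7), s ≡ 3. Hence t ≡ 139 + 837·3 = 2650 (mod 5859).
From t ≡ 2650 (mod 5859) write t = 2650 + 5859s. Substituting into t ≡ 10 (mod 37) gives 5859s ≡ 24 (mod 37), and since 13⁻¹ ≡ 20 (mod 37), s ≡ 36. Hence t ≡ 2650 + 5859·36 = 213574 (mod 216783).
From t ≡ 213574 (mod 216783) write t = 213574 + 216783s. Substituting into t ≡ 2 (mod 11) gives 216783s ≡ 4 (mod 11), and since 6⁻¹ ≡ 2 (mod 11), s ≡ 8. Hence t ≡ 213574 + 216783·8 = 1947838 (mod 2384613).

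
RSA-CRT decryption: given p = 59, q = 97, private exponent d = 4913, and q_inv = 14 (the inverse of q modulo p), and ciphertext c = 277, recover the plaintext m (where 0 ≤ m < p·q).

3788

d_p = d mod (p−1) = 4913 mod 58 = 41; d_q = d mod (q−1) = 17.
m₁ = c^(d_p) mod p: c ≡ 41 (mod 59), and 41^41 mod 59 = 12.
m₂ = c^(d_q) mod q: c ≡ 83 (mod 97), and 83^17 mod 97 = 5.
h = q_inv·(m₁ − m₂) mod p = 14·(12 − 5) mod 59 = 39.
m = m₂ + h·q = 5 + 39·97 = 3788.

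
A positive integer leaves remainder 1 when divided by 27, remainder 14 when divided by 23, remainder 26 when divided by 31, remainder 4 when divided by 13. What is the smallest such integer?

211384

The moduli are pairwise coprime; N = 27·23·31·13 = 250263.
N/27 = 9269; 9269 ≡ 8 (mod 27); 8·17 ≡ 1, so inverse 17.
N/23 = 10881; 10881 ≡ 2 (mod 23); 2·12 ≡ 1, so inverse 12.
N/31 = 8073; 8073 ≡ 13 (mod 31); 13·12 ≡ 1, so inverse 12.
N/13 = 19251; 19251 ≡ 11 (mod 13); 11·6 ≡ 1, so inverse 6.
t ≡ 1·9269·17 + 14·10881·12 + 26·8073·12 + 4·19251·6 = 4966381.
4966381 mod 250263 = 211384.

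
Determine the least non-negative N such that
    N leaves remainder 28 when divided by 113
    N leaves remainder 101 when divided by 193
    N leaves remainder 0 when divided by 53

1101552

The moduli are pairwise coprime; M = 113·193·53 = 1155877.
M/113 = 10229; 10229 ≡ 59 (mod 113); 59·23 ≡ 1, so inverse 23.
M/193 = 5989; 5989 ≡ 6 (mod 193); 6·161 ≡ 1, so inverse 161.
M/53 = 21809; 21809 ≡ 26 (mod 53); 26·51 ≡ 1, so inverse 51.
N ≡ 28·10229·23 + 101·5989·161 + 0·21809·51 = 103974605.
103974605 mod 1155877 = 1101552.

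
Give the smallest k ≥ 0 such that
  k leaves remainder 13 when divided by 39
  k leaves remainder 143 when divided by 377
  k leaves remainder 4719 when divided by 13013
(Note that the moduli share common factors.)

gcd(39, 377) = 13 and 13 | (143 − 13), so the pair is consistent; merging gives k ≡ 520 (mod 1131), where 1131 = lcm(39, 377).
gcd(1131, 13013) = 13 and 13 | (4719 − 520), so the pair is consistent; merging gives k ≡ 655369 (mod 1132131), where 1132131 = lcm(1131, 13013).
The solution is unique modulo lcm(39, 377, 13013) = 1132131.

655369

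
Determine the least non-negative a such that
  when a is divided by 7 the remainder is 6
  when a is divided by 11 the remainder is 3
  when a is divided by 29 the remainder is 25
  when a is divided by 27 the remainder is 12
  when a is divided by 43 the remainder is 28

The moduli are pairwise coprime; N = 7·11·29·27·43 = 2592513.
N/7 = 370359; 370359 ≡ 3 (mod 7); 3·5 ≡ 1, so inverse 5.
N/11 = 235683; 235683 ≡ 8 (mod 11); 8·7 ≡ 1, so inverse 7.
N/29 = 89397; 89397 ≡ 19 (mod 29); 19·26 ≡ 1, so inverse 26.
N/27 = 96019; 96019 ≡ 7 (mod 27); 7·4 ≡ 1, so inverse 4.
N/43 = 60291; 60291 ≡ 5 (mod 43); 5·26 ≡ 1, so inverse 26.
a ≡ 6·370359·5 + 3·235683·7 + 25·89397·26 + 12·96019·4 + 28·60291·26 = 122668923.
122668923 mod 2592513 = 820812.

820812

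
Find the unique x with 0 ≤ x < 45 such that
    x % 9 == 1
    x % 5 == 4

From x ≡ 1 (mod 9) write x = 1 + 9t. Substituting into x ≡ 4 (mod 5) gives 9t ≡ 3 (mod 5), and since 4⁻¹ ≡ 4 (mod 5), t ≡ 2. Hence x ≡ 1 + 9·2 = 19 (mod 45).

19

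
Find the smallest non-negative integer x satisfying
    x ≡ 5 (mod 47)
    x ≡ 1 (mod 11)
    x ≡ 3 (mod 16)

Combine the congruences pairwise.
From x ≡ 5 (mod 47) write x = 5 + 47t. Substituting into x ≡ 1 (mod 11) gives 47t ≡ 7 (mod 11), and since 3⁻¹ ≡ 4 (mod 11), t ≡ 6. Hence x ≡ 5 + 47·6 = 287 (mod 517).
From x ≡ 287 (mod 517) write x = 287 + 517t. Substituting into x ≡ 3 (mod 16) gives 517t ≡ 4 (mod 16), and since 5⁻¹ ≡ 13 (mod 16), t ≡ 4. Hence x ≡ 287 + 517·4 = 2355 (mod 8272).

2355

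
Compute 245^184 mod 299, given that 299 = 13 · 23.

211

Mod 13: 245 ≡ 11; by Fermat, exponent reduces to 184 mod 12 = 4; 11^4 ≡ 3 (mod 13).
Mod 23: 245 ≡ 15; by Fermat, exponent reduces to 184 mod 22 = 8; 15^8 ≡ 4 (mod 23).
Combine by CRT: x ≡ 3 (mod 13), x ≡ 4 (mod 23) ⇒ x ≡ 211 (mod 299).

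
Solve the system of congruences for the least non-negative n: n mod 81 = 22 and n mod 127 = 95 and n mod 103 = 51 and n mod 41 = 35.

The moduli are pairwise coprime; M = 81·127·103·41 = 43442001.
M/81 = 536321; 536321 ≡ 20 (mod 81); 20·77 ≡ 1, so inverse 77.
M/127 = 342063; 342063 ≡ 52 (mod 127); 52·22 ≡ 1, so inverse 22.
M/103 = 421767; 421767 ≡ 85 (mod 103); 85·40 ≡ 1, so inverse 40.
M/41 = 1059561; 1059561 ≡ 39 (mod 41); 39·20 ≡ 1, so inverse 20.
n ≡ 22·536321·77 + 95·342063·22 + 51·421767·40 + 35·1059561·20 = 3225536824.
3225536824 mod 43442001 = 10828750.

10828750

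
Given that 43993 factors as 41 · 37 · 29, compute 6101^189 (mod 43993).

Mod 41: 6101 ≡ 33; by Fermat, exponent reduces to 189 mod 40 = 29; 33^29 ≡ 36 (mod 41).
Mod 37: 6101 ≡ 33; by Fermat, exponent reduces to 189 mod 36 = 9; 33^9 ≡ 1 (mod 37).
Mod 29: 6101 ≡ 11; by Fermat, exponent reduces to 189 mod 28 = 21; 11^21 ≡ 17 (mod 29).
Combine by CRT: x ≡ 36 (mod 41), x ≡ 1 (mod 37), x ≡ 17 (mod 29) ⇒ x ≡ 12951 (mod 43993).

12951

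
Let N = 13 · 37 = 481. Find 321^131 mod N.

289

Mod 13: 321 ≡ 9; by Fermat, exponent reduces to 131 mod 12 = 11; 9^11 ≡ 3 (mod 13).
Mod 37: 321 ≡ 25; by Fermat, exponent reduces to 131 mod 36 = 23; 25^23 ≡ 30 (mod 37).
Combine by CRT: x ≡ 3 (mod 13), x ≡ 30 (mod 37) ⇒ x ≡ 289 (mod 481).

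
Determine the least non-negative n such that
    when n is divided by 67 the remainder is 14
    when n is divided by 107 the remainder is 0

Combine the congruences pairwise.
From n ≡ 14 (mod 67) write n = 14 + 67t. Substituting into n ≡ 0 (mod 107) gives 67t ≡ 93 (mod 107), and since 67⁻¹ ≡ 8 (mod 107), t ≡ 102. Hence n ≡ 14 + 67·102 = 6848 (mod 7169).

6848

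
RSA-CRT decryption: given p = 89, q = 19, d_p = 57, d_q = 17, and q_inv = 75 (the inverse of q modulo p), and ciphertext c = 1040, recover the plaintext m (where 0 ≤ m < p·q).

m₁ = c^(d_p) mod p: c ≡ 61 (mod 89), and 61^57 mod 89 = 83.
m₂ = c^(d_q) mod q: c ≡ 14 (mod 19), and 14^17 mod 19 = 15.
h = q_inv·(m₁ − m₂) mod p = 75·(83 − 15) mod 89 = 27.
m = m₂ + h·q = 15 + 27·19 = 528.

528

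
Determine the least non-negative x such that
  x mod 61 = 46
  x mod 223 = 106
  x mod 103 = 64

768341

The moduli are pairwise coprime; N = 61·223·103 = 1401109.
N/61 = 22969; 22969 ≡ 33 (mod 61); 33·37 ≡ 1, so inverse 37.
N/223 = 6283; 6283 ≡ 39 (mod 223); 39·183 ≡ 1, so inverse 183.
N/103 = 13603; 13603 ≡ 7 (mod 103); 7·59 ≡ 1, so inverse 59.
x ≡ 46·22969·37 + 106·6283·183 + 64·13603·59 = 212335800.
212335800 mod 1401109 = 768341.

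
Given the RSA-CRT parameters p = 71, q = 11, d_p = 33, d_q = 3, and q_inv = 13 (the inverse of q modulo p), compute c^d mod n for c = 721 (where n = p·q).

m₁ = c^(d_p) mod p: c ≡ 11 (mod 71), and 11^33 mod 71 = 44.
m₂ = c^(d_q) mod q: c ≡ 6 (mod 11), and 6^3 mod 11 = 7.
h = q_inv·(m₁ − m₂) mod p = 13·(44 − 7) mod 71 = 55.
m = m₂ + h·q = 7 + 55·11 = 612.

612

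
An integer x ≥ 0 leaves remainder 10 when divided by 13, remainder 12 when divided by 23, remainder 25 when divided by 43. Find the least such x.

The moduli are pairwise coprime; N = 13·23·43 = 12857.
N/13 = 989; 989 ≡ 1 (mod 13), inverse 1.
N/23 = 559; 559 ≡ 7 (mod 23); 7·10 ≡ 1, so inverse 10.
N/43 = 299; 299 ≡ 41 (mod 43); 41·21 ≡ 1, so inverse 21.
x ≡ 10·989·1 + 12·559·10 + 25·299·21 = 233945.
233945 mod 12857 = 2519.

2519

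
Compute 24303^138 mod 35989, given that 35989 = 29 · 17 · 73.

22476

Mod 29: 24303 ≡ 1; by Fermat, exponent reduces to 138 mod 28 = 26; 1^26 ≡ 1 (mod 29).
Mod 17: 24303 ≡ 10; by Fermat, exponent reduces to 138 mod 16 = 10; 10^10 ≡ 2 (mod 17).
Mod 73: 24303 ≡ 67; by Fermat, exponent reduces to 138 mod 72 = 66; 67^66 ≡ 65 (mod 73).
Combine by CRT: x ≡ 1 (mod 29), x ≡ 2 (mod 17), x ≡ 65 (mod 73) ⇒ x ≡ 22476 (mod 35989).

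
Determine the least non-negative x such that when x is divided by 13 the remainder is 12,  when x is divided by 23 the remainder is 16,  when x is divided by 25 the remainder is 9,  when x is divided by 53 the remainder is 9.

Combine the congruences pairwise.
From x ≡ 12 (mod 13) write x = 12 + 13t. Substituting into x ≡ 16 (mod 23) gives 13t ≡ 4 (mod 23), and since 13⁻¹ ≡ 16 (mod 23), t ≡ 18. Hence x ≡ 12 + 13·18 = 246 (mod 299).
From x ≡ 246 (mod 299) write x = 246 + 299t. Substituting into x ≡ 9 (mod 25) gives 299t ≡ 13 (mod 25), and since 24⁻¹ ≡ 24 (mod 25), t ≡ 12. Hence x ≡ 246 + 299·12 = 3834 (mod 7475).
From x ≡ 3834 (mod 7475) write x = 3834 + 7475t. Substituting into x ≡ 9 (mod 53) gives 7475t ≡ 44 (mod 53), and since 2⁻¹ ≡ 27 (mod 53), t ≡ 22. Hence x ≡ 3834 + 7475·22 = 168284 (mod 396175).

168284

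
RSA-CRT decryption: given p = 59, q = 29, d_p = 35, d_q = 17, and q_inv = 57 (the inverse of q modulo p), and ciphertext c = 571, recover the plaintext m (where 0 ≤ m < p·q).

837

m₁ = c^(d_p) mod p: c ≡ 40 (mod 59), and 40^35 mod 59 = 11.
m₂ = c^(d_q) mod q: c ≡ 20 (mod 29), and 20^17 mod 29 = 25.
h = q_inv·(m₁ − m₂) mod p = 57·(11 − 25) mod 59 = 28.
m = m₂ + h·q = 25 + 28·29 = 837.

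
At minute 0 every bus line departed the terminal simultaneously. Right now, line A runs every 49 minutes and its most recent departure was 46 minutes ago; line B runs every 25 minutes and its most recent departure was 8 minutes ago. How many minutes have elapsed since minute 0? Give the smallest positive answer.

From t ≡ 46 (mod 49) write t = 46 + 49s. Substituting into t ≡ 8 (mod 25) gives 49s ≡ 12 (mod 25), and since 24⁻¹ ≡ 24 (mod 25), s ≡ 13. Hence t ≡ 46 + 49·13 = 683 (mod 1225).

683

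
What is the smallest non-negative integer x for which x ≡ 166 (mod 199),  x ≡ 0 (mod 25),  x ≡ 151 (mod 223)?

The moduli are pairwise coprime; N = 199·25·223 = 1109425.
N/199 = 5575; 5575 ≡ 3 (mod 199); 3·133 ≡ 1, so inverse 133.
N/25 = 44377; 44377 ≡ 2 (mod 25); 2·13 ≡ 1, so inverse 13.
N/223 = 4975; 4975 ≡ 69 (mod 223); 69·181 ≡ 1, so inverse 181.
x ≡ 166·5575·133 + 0·44377·13 + 151·4975·181 = 259056575.
259056575 mod 1109425 = 560550.

560550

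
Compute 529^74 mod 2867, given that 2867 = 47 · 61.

Mod 47: 529 ≡ 12; by Fermat, exponent reduces to 74 mod 46 = 28; 12^28 ≡ 14 (mod 47).
Mod 61: 529 ≡ 41; by Fermat, exponent reduces to 74 mod 60 = 14; 41^14 ≡ 58 (mod 61).
Combine by CRT: x ≡ 14 (mod 47), x ≡ 58 (mod 61) ⇒ x ≡ 1095 (mod 2867).

1095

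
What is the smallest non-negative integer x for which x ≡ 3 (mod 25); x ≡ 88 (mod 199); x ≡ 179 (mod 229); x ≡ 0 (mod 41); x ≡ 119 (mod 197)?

2490118928

From x ≡ 3 (mod 25) write x = 3 + 25t. Substituting into x ≡ 88 (mod 199) gives 25t ≡ 85 (mod 199), and since 25⁻¹ ≡ 8 (mod 199), t ≡ 83. Hence x ≡ 3 + 25·83 = 2078 (mod 4975).
From x ≡ 2078 (mod 4975) write x = 2078 + 4975t. Substituting into x ≡ 179 (mod 229) gives 4975t ≡ 162 (mod 229), and since 166⁻¹ ≡ 189 (mod 229), t ≡ 161. Hence x ≡ 2078 + 4975·161 = 803053 (mod 1139275).
From x ≡ 803053 (mod 1139275) write x = 803053 + 1139275t. Substituting into x ≡ 0 (mod 41) gives 1139275t ≡ 14 (mod 41), and since 8⁻¹ ≡ 36 (mod 41), t ≡ 12. Hence x ≡ 803053 + 1139275·12 = 14474353 (mod 46710275).
From x ≡ 14474353 (mod 46710275) write x = 14474353 + 46710275t. Substituting into x ≡ 119 (mod 197) gives 46710275t ≡ 144 (mod 197), and since 196⁻¹ ≡ 196 (mod 197), t ≡ 53. Hence x ≡ 14474353 + 46710275·53 = 2490118928 (mod 9201924175).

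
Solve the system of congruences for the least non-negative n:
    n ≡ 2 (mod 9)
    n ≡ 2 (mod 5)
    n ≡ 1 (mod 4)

From n ≡ 2 (mod 9) write n = 2 + 9t. Substituting into n ≡ 2 (mod 5) gives 9t ≡ 0 (mod 5), and since 4⁻¹ ≡ 4 (mod 5), t ≡ 0. Hence n ≡ 2 + 9·0 = 2 (mod 45).
From n ≡ 2 (mod 45) write n = 2 + 45t. Substituting into n ≡ 1 (mod 4) gives 45t ≡ 3 (mod 4), and since 1⁻¹ ≡ 1 (mod 4), t ≡ 3. Hence n ≡ 2 + 45·3 = 137 (mod 180).

137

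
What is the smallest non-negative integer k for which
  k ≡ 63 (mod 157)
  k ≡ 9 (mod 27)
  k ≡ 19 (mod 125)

17019

The moduli are pairwise coprime; N = 157·27·125 = 529875.
N/157 = 3375; 3375 ≡ 78 (mod 157); 78·155 ≡ 1, so inverse 155.
N/27 = 19625; 19625 ≡ 23 (mod 27); 23·20 ≡ 1, so inverse 20.
N/125 = 4239; 4239 ≡ 114 (mod 125); 114·34 ≡ 1, so inverse 34.
k ≡ 63·3375·155 + 9·19625·20 + 19·4239·34 = 39227769.
39227769 mod 529875 = 17019.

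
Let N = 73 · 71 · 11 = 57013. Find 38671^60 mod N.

9846

Mod 73: 38671 ≡ 54; 54^60 ≡ 64 (mod 73).
Mod 71: 38671 ≡ 47; 47^60 ≡ 48 (mod 71).
Mod 11: 38671 ≡ 6; since 10 | 60, by Fermat 6^60 ≡ 1 (mod 11).
Combine by CRT: x ≡ 64 (mod 73), x ≡ 48 (mod 71), x ≡ 1 (mod 11) ⇒ x ≡ 9846 (mod 57013).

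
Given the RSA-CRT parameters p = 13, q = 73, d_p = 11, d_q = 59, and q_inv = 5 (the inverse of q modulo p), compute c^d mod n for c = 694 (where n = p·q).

892

m₁ = c^(d_p) mod p: c ≡ 5 (mod 13), and 5^11 mod 13 = 8.
m₂ = c^(d_q) mod q: c ≡ 37 (mod 73), and 37^59 mod 73 = 16.
h = q_inv·(m₁ − m₂) mod p = 5·(8 − 16) mod 13 = 12.
m = m₂ + h·q = 16 + 12·73 = 892.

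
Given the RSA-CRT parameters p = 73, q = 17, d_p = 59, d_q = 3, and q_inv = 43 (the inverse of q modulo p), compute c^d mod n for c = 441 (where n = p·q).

m₁ = c^(d_p) mod p: c ≡ 3 (mod 73), and 3^59 mod 73 = 49.
m₂ = c^(d_q) mod q: c ≡ 16 (mod 17), and 16^3 mod 17 = 16.
h = q_inv·(m₁ − m₂) mod p = 43·(49 − 16) mod 73 = 32.
m = m₂ + h·q = 16 + 32·17 = 560.

560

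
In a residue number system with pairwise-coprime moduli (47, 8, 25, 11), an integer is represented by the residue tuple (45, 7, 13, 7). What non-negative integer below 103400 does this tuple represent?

From x ≡ 45 (mod 47) write x = 45 + 47t. Substituting into x ≡ 7 (mod 8) gives 47t ≡ 2 (mod 8), and since 7⁻¹ ≡ 7 (mod 8), t ≡ 6. Hence x ≡ 45 + 47·6 = 327 (mod 376).
From x ≡ 327 (mod 376) write x = 327 + 376t. Substituting into x ≡ 13 (mod 25) gives 376t ≡ 11 (mod 25), and since 1⁻¹ ≡ 1 (mod 25), t ≡ 11. Hence x ≡ 327 + 376·11 = 4463 (mod 9400).
From x ≡ 4463 (mod 9400) write x = 4463 + 9400t. Substituting into x ≡ 7 (mod 11) gives 9400t ≡ 10 (mod 11), and since 6⁻¹ ≡ 2 (mod 11), t ≡ 9. Hence x ≡ 4463 + 9400·9 = 89063 (mod 103400).

89063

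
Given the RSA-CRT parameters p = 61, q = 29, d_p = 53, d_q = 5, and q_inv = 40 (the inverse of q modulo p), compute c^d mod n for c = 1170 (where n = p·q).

m₁ = c^(d_p) mod p: c ≡ 11 (mod 61), and 11^53 mod 61 = 11.
m₂ = c^(d_q) mod q: c ≡ 10 (mod 29), and 10^5 mod 29 = 8.
h = q_inv·(m₁ − m₂) mod p = 40·(11 − 8) mod 61 = 59.
m = m₂ + h·q = 8 + 59·29 = 1719.

1719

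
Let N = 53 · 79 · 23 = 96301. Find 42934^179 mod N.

Mod 53: 42934 ≡ 4; by Fermat, exponent reduces to 179 mod 52 = 23; 4^23 ≡ 29 (mod 53).
Mod 79: 42934 ≡ 37; by Fermat, exponent reduces to 179 mod 78 = 23; 37^23 ≡ 75 (mod 79).
Mod 23: 42934 ≡ 16; by Fermat, exponent reduces to 179 mod 22 = 3; 16^3 ≡ 2 (mod 23).
Combine by CRT: x ≡ 29 (mod 53), x ≡ 75 (mod 79), x ≡ 2 (mod 23) ⇒ x ≡ 86896 (mod 96301).

86896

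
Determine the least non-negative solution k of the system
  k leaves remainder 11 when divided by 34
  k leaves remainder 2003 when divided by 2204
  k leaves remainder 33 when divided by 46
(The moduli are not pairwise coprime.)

808667

Combine the congruences pairwise.
gcd(34, 2204) = 2 and 2 | (2003 − 11), so the pair is consistent; merging gives k ≡ 21839 (mod 37468), where 37468 = lcm(34, 2204).
gcd(37468, 46) = 2 and 2 | (33 − 21839), so the pair is consistent; merging gives k ≡ 808667 (mod 861764), where 861764 = lcm(37468, 46).
The solution is unique modulo lcm(34, 2204, 46) = 861764.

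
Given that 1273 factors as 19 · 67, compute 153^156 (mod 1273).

761

Mod 19: 153 ≡ 1; by Fermat, exponent reduces to 156 mod 18 = 12; 1^12 ≡ 1 (mod 19).
Mod 67: 153 ≡ 19; by Fermat, exponent reduces to 156 mod 66 = 24; 19^24 ≡ 24 (mod 67).
Combine by CRT: x ≡ 1 (mod 19), x ≡ 24 (mod 67) ⇒ x ≡ 761 (mod 1273).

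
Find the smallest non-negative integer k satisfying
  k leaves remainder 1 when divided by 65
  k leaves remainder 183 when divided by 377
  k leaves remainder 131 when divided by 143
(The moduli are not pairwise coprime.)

Combine the congruences pairwise.
gcd(65, 377) = 13 and 13 | (183 − 1), so the pair is consistent; merging gives k ≡ 1691 (mod 1885), where 1885 = lcm(65, 377).
gcd(1885, 143) = 13 and 13 | (131 − 1691), so the pair is consistent; merging gives k ≡ 13001 (mod 20735), where 20735 = lcm(1885, 143).
The solution is unique modulo lcm(65, 377, 143) = 20735.

13001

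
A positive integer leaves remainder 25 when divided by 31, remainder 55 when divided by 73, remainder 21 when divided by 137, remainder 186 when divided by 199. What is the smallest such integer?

15278809

The moduli are pairwise coprime; M = 31·73·137·199 = 61696169.
M/31 = 1990199; 1990199 ≡ 30 (mod 31); 30·30 ≡ 1, so inverse 30.
M/73 = 845153; 845153 ≡ 32 (mod 73); 32·16 ≡ 1, so inverse 16.
M/137 = 450337; 450337 ≡ 18 (mod 137); 18·99 ≡ 1, so inverse 99.
M/199 = 310031; 310031 ≡ 188 (mod 199); 188·18 ≡ 1, so inverse 18.
n ≡ 25·1990199·30 + 55·845153·16 + 21·450337·99 + 186·310031·18 = 4210618301.
4210618301 mod 61696169 = 15278809.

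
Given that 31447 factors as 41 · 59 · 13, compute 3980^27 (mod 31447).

21757

Mod 41: 3980 ≡ 3; 3^27 ≡ 27 (mod 41).
Mod 59: 3980 ≡ 27; 27^27 ≡ 45 (mod 59).
Mod 13: 3980 ≡ 2; by Fermat, exponent reduces to 27 mod 12 = 3; 2^3 ≡ 8 (mod 13).
Combine by CRT: x ≡ 27 (mod 41), x ≡ 45 (mod 59), x ≡ 8 (mod 13) ⇒ x ≡ 21757 (mod 31447).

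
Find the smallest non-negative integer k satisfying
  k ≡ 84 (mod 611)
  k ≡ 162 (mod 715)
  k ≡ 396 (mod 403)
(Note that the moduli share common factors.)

gcd(611, 715) = 13 and 13 | (162 − 84), so the pair is consistent; merging gives k ≡ 8027 (mod 33605), where 33605 = lcm(611, 715).
gcd(33605, 403) = 13 and 13 | (396 − 8027), so the pair is consistent; merging gives k ≡ 881757 (mod 1041755), where 1041755 = lcm(33605, 403).
The solution is unique modulo lcm(611, 715, 403) = 1041755.

881757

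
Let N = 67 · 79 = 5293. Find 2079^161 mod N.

2726

Mod 67: 2079 ≡ 2; by Fermat, exponent reduces to 161 mod 66 = 29; 2^29 ≡ 46 (mod 67).
Mod 79: 2079 ≡ 25; by Fermat, exponent reduces to 161 mod 78 = 5; 25^5 ≡ 40 (mod 79).
Combine by CRT: x ≡ 46 (mod 67), x ≡ 40 (mod 79) ⇒ x ≡ 2726 (mod 5293).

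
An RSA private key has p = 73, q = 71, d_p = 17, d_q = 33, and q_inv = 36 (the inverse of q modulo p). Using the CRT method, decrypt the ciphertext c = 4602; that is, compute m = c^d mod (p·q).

m₁ = c^(d_p) mod p: c ≡ 3 (mod 73), and 3^17 mod 73 = 24.
m₂ = c^(d_q) mod q: c ≡ 58 (mod 71), and 58^33 mod 71 = 50.
h = q_inv·(m₁ − m₂) mod p = 36·(24 − 50) mod 73 = 13.
m = m₂ + h·q = 50 + 13·71 = 973.

973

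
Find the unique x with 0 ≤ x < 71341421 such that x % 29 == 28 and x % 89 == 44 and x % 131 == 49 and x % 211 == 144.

The moduli are pairwise coprime; N = 29·89·131·211 = 71341421.
N/29 = 2460049; 2460049 ≡ 8 (mod 29); 8·11 ≡ 1, so inverse 11.
N/89 = 801589; 801589 ≡ 55 (mod 89); 55·34 ≡ 1, so inverse 34.
N/131 = 544591; 544591 ≡ 24 (mod 131); 24·71 ≡ 1, so inverse 71.
N/211 = 338111; 338111 ≡ 89 (mod 211); 89·147 ≡ 1, so inverse 147.
x ≡ 28·2460049·11 + 44·801589·34 + 49·544591·71 + 144·338111·147 = 11008637973.
11008637973 mod 71341421 = 22059139.

22059139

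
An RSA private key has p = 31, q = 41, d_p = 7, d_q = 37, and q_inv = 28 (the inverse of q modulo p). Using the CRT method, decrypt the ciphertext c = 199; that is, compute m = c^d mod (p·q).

518

m₁ = c^(d_p) mod p: c ≡ 13 (mod 31), and 13^7 mod 31 = 22.
m₂ = c^(d_q) mod q: c ≡ 35 (mod 41), and 35^37 mod 41 = 26.
h = q_inv·(m₁ − m₂) mod p = 28·(22 − 26) mod 31 = 12.
m = m₂ + h·q = 26 + 12·41 = 518.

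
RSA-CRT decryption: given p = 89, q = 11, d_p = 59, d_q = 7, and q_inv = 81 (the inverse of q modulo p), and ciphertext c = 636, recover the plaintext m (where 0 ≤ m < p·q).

m₁ = c^(d_p) mod p: c ≡ 13 (mod 89), and 13^59 mod 89 = 82.
m₂ = c^(d_q) mod q: c ≡ 9 (mod 11), and 9^7 mod 11 = 4.
h = q_inv·(m₁ − m₂) mod p = 81·(82 − 4) mod 89 = 88.
m = m₂ + h·q = 4 + 88·11 = 972.

972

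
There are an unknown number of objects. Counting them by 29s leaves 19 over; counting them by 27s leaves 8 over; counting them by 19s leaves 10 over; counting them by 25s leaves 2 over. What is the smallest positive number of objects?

Combine the congruences pairwise.
From N ≡ 19 (mod 29) write N = 19 + 29t. Substituting into N ≡ 8 (mod 27) gives 29t ≡ 16 (mod 27), and since 2⁻¹ ≡ 14 (mod 27), t ≡ 8. Hence N ≡ 19 + 29·8 = 251 (mod 783).
From N ≡ 251 (mod 783) write N = 251 + 783t. Substituting into N ≡ 10 (mod 19) gives 783t ≡ 6 (mod 19), and since 4⁻¹ ≡ 5 (mod 19), t ≡ 11. Hence N ≡ 251 + 783·11 = 8864 (mod 14877).
From N ≡ 8864 (mod 14877) write N = 8864 + 14877t. Substituting into N ≡ 2 (mod 25) gives 14877t ≡ 13 (mod 25), and since 2⁻¹ ≡ 13 (mod 25), t ≡ 19. Hence N ≡ 8864 + 14877·19 = 291527 (mod 371925).

291527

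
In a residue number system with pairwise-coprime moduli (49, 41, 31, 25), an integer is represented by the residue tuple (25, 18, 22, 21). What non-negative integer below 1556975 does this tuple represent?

From x ≡ 25 (mod 49) write x = 25 + 49t. Substituting into x ≡ 18 (mod 41) gives 49t ≡ 34 (mod 41), and since 8⁻¹ ≡ 36 (mod 41), t ≡ 35. Hence x ≡ 25 + 49·35 = 1740 (mod 2009).
From x ≡ 1740 (mod 2009) write x = 1740 + 2009t. Substituting into x ≡ 22 (mod 31) gives 2009t ≡ 18 (mod 31), and since 25⁻¹ ≡ 5 (mod 31), t ≡ 28. Hence x ≡ 1740 + 2009·28 = 57992 (mod 62279).
From x ≡ 57992 (mod 62279) write x = 57992 + 62279t. Substituting into x ≡ 21 (mod 25) gives 62279t ≡ 4 (mod 25), and since 4⁻¹ ≡ 19 (mod 25), t ≡ 1. Hence x ≡ 57992 + 62279·1 = 120271 (mod 1556975).

120271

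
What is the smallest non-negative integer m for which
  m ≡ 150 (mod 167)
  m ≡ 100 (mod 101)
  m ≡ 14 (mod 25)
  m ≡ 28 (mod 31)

4720739

From m ≡ 150 (mod 167) write m = 150 + 167t. Substituting into m ≡ 100 (mod 101) gives 167t ≡ 51 (mod 101), and since 66⁻¹ ≡ 75 (mod 101), t ≡ 88. Hence m ≡ 150 + 167·88 = 14846 (mod 16867).
From m ≡ 14846 (mod 16867) write m = 14846 + 16867t. Substituting into m ≡ 14 (mod 25) gives 16867t ≡ 18 (mod 25), and since 17⁻¹ ≡ 3 (mod 25), t ≡ 4. Hence m ≡ 14846 + 16867·4 = 82314 (mod 421675).
From m ≡ 82314 (mod 421675) write m = 82314 + 421675t. Substituting into m ≡ 28 (mod 31) gives 421675t ≡ 19 (mod 31), and since 13⁻¹ ≡ 12 (mod 31), t ≡ 11. Hence m ≡ 82314 + 421675·11 = 4720739 (mod 13071925).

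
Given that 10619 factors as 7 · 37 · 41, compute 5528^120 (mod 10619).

7463

Mod 7: 5528 ≡ 5; since 6 | 120, by Fermat 5^120 ≡ 1 (mod 7).
Mod 37: 5528 ≡ 15; by Fermat, exponent reduces to 120 mod 36 = 12; 15^12 ≡ 26 (mod 37).
Mod 41: 5528 ≡ 34; since 40 | 120, by Fermat 34^120 ≡ 1 (mod 41).
Combine by CRT: x ≡ 1 (mod 7), x ≡ 26 (mod 37), x ≡ 1 (mod 41) ⇒ x ≡ 7463 (mod 10619).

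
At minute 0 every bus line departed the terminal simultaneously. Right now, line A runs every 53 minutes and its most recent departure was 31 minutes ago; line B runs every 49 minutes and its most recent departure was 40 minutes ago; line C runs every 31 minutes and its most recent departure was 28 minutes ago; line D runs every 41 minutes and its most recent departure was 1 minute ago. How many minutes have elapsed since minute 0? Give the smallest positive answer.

1126599

From t ≡ 31 (mod 53) write t = 31 + 53s. Substituting into t ≡ 40 (mod 49) gives 53s ≡ 9 (mod 49), and since 4⁻¹ ≡ 37 (mod 49), s ≡ 39. Hence t ≡ 31 + 53·39 = 2098 (mod 2597).
From t ≡ 2098 (mod 2597) write t = 2098 + 2597s. Substituting into t ≡ 28 (mod 31) gives 2597s ≡ 7 (mod 31), and since 24⁻¹ ≡ 22 (mod 31), s ≡ 30. Hence t ≡ 2098 + 2597·30 = 80008 (mod 80507).
From t ≡ 80008 (mod 80507) write t = 80008 + 80507s. Substituting into t ≡ 1 (mod 41) gives 80507s ≡ 25 (mod 41), and since 24⁻¹ ≡ 12 (mod 41), s ≡ 13. Hence t ≡ 80008 + 80507·13 = 1126599 (mod 3300787).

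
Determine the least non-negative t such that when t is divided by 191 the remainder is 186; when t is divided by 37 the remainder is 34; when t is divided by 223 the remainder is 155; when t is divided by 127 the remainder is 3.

Combine the congruences pairwise.
From t ≡ 186 (mod 191) write t = 186 + 191s. Substituting into t ≡ 34 (mod 37) gives 191s ≡ 33 (mod 37), and since 6⁻¹ ≡ 31 (mod 37), s ≡ 24. Hence t ≡ 186 + 191·24 = 4770 (mod 7067).
From t ≡ 4770 (mod 7067) write t = 4770 + 7067s. Substituting into t ≡ 155 (mod 223) gives 7067s ≡ 68 (mod 223), and since 154⁻¹ ≡ 42 (mod 223), s ≡ 180. Hence t ≡ 4770 + 7067·180 = 1276830 (mod 1575941).
From t ≡ 1276830 (mod 1575941) write t = 1276830 + 1575941s. Substituting into t ≡ 3 (mod 127) gives 1575941s ≡ 31 (mod 127), and since 125⁻¹ ≡ 63 (mod 127), s ≡ 48. Hence t ≡ 1276830 + 1575941·48 = 76921998 (mod 200144507).

76921998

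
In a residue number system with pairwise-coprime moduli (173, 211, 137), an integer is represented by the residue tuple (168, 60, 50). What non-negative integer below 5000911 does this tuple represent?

3161051

The moduli are pairwise coprime; N = 173·211·137 = 5000911.
N/173 = 28907; 28907 ≡ 16 (mod 173); 16·119 ≡ 1, so inverse 119.
N/211 = 23701; 23701 ≡ 69 (mod 211); 69·52 ≡ 1, so inverse 52.
N/137 = 36503; 36503 ≡ 61 (mod 137); 61·9 ≡ 1, so inverse 9.
x ≡ 168·28907·119 + 60·23701·52 + 50·36503·9 = 668282214.
668282214 mod 5000911 = 3161051.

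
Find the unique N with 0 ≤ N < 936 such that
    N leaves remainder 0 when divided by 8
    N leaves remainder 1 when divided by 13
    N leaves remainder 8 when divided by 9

From N ≡ 0 (mod 8) write N = 0 + 8t. Substituting into N ≡ 1 (mod 13) gives 8t ≡ 1 (mod 13), and since 8⁻¹ ≡ 5 (mod 13), t ≡ 5. Hence N ≡ 0 + 8·5 = 40 (mod 104).
From N ≡ 40 (mod 104) write N = 40 + 104t. Substituting into N ≡ 8 (mod 9) gives 104t ≡ 4 (mod 9), and since 5⁻¹ ≡ 2 (mod 9), t ≡ 8. Hence N ≡ 40 + 104·8 = 872 (mod 936).

872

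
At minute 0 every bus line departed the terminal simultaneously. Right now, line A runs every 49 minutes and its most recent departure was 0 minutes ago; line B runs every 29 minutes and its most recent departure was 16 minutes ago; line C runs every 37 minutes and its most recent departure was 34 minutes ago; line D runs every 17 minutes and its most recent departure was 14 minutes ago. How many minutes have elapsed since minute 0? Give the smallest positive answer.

The moduli are pairwise coprime; N = 49·29·37·17 = 893809.
N/49 = 18241; 18241 ≡ 13 (mod 49); 13·34 ≡ 1, so inverse 34.
N/29 = 30821; 30821 ≡ 23 (mod 29); 23·24 ≡ 1, so inverse 24.
N/37 = 24157; 24157 ≡ 33 (mod 37); 33·9 ≡ 1, so inverse 9.
N/17 = 52577; 52577 ≡ 13 (mod 17); 13·4 ≡ 1, so inverse 4.
t ≡ 0·18241·34 + 16·30821·24 + 34·24157·9 + 14·52577·4 = 22171618.
22171618 mod 893809 = 720202.

720202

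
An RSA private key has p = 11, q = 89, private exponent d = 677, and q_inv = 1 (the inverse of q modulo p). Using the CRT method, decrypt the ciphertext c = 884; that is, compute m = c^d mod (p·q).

918

d_p = d mod (p−1) = 677 mod 10 = 7; d_q = d mod (q−1) = 61.
m₁ = c^(d_p) mod p: c ≡ 4 (mod 11), and 4^7 mod 11 = 5.
m₂ = c^(d_q) mod q: c ≡ 83 (mod 89), and 83^61 mod 89 = 28.
h = q_inv·(m₁ − m₂) mod p = 1·(5 − 28) mod 11 = 10.
m = m₂ + h·q = 28 + 10·89 = 918.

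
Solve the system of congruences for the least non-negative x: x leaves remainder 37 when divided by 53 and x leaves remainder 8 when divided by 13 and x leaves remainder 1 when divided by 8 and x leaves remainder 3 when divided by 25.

From x ≡ 37 (mod 53) write x = 37 + 53t. Substituting into x ≡ 8 (mod 13) gives 53t ≡ 10 (mod 13), and since 1⁻¹ ≡ 1 (mod 13), t ≡ 10. Hence x ≡ 37 + 53·10 = 567 (mod 689).
From x ≡ 567 (mod 689) write x = 567 + 689t. Substituting into x ≡ 1 (mod 8) gives 689t ≡ 2 (mod 8), and since 1⁻¹ ≡ 1 (mod 8), t ≡ 2. Hence x ≡ 567 + 689·2 = 1945 (mod 5512).
From x ≡ 1945 (mod 5512) write x = 1945 + 5512t. Substituting into x ≡ 3 (mod 25) gives 5512t ≡ 8 (mod 25), and since 12⁻¹ ≡ 23 (mod 25), t ≡ 9. Hence x ≡ 1945 + 5512·9 = 51553 (mod 137800).

51553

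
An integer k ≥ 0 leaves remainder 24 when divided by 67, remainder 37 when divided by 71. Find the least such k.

From k ≡ 24 (mod 67) write k = 24 + 67t. Substituting into k ≡ 37 (mod 71) gives 67t ≡ 13 (mod 71), and since 67⁻¹ ≡ 53 (mod 71), t ≡ 50. Hence k ≡ 24 + 67·50 = 3374 (mod 4757).

3374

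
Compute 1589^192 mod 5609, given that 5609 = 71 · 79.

Mod 71: 1589 ≡ 27; by Fermat, exponent reduces to 192 mod 70 = 52; 27^52 ≡ 60 (mod 71).
Mod 79: 1589 ≡ 9; by Fermat, exponent reduces to 192 mod 78 = 36; 9^36 ≡ 22 (mod 79).
Combine by CRT: x ≡ 60 (mod 71), x ≡ 22 (mod 79) ⇒ x ≡ 4604 (mod 5609).

4604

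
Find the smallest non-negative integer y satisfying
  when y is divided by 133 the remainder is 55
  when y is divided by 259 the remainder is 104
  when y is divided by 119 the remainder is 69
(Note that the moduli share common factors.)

Combine the congruences pairwise.
gcd(133, 259) = 7 and 7 | (104 − 55), so the pair is consistent; merging gives y ≡ 1917 (mod 4921), where 4921 = lcm(133, 259).
gcd(4921, 119) = 7 and 7 | (69 − 1917), so the pair is consistent; merging gives y ≡ 36364 (mod 83657), where 83657 = lcm(4921, 119).
The solution is unique modulo lcm(133, 259, 119) = 83657.

36364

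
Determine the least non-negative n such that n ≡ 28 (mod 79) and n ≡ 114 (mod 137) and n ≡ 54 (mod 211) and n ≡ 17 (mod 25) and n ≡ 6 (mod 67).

3064312542

Combine the congruences pairwise.
From n ≡ 28 (mod 79) write n = 28 + 79t. Substituting into n ≡ 114 (mod 137) gives 79t ≡ 86 (mod 137), and since 79⁻¹ ≡ 111 (mod 137), t ≡ 93. Hence n ≡ 28 + 79·93 = 7375 (mod 10823).
From n ≡ 7375 (mod 10823) write n = 7375 + 10823t. Substituting into n ≡ 54 (mod 211) gives 10823t ≡ 64 (mod 211), and since 62⁻¹ ≡ 194 (mod 211), t ≡ 178. Hence n ≡ 7375 + 10823·178 = 1933869 (mod 2283653).
From n ≡ 1933869 (mod 2283653) write n = 1933869 + 2283653t. Substituting into n ≡ 17 (mod 25) gives 2283653t ≡ 23 (mod 25), and since 3⁻¹ ≡ 17 (mod 25), t ≡ 16. Hence n ≡ 1933869 + 2283653·16 = 38472317 (mod 57091325).
From n ≡ 38472317 (mod 57091325) write n = 38472317 + 57091325t. Substituting into n ≡ 6 (mod 67) gives 57091325t ≡ 27 (mod 67), and since 22⁻¹ ≡ 64 (mod 67), t ≡ 53. Hence n ≡ 38472317 + 57091325·53 = 3064312542 (mod 3825118775).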